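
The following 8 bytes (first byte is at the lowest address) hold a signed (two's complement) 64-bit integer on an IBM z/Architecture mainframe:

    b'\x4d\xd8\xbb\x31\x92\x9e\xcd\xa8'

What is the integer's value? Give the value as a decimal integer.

5609439157477625256

Big-endian stores the most-significant byte at the lowest address.
The bytes are already most-significant first: 0x4DD8BB31929ECDA8.
0x4DD8BB31929ECDA8 = 5609439157477625256.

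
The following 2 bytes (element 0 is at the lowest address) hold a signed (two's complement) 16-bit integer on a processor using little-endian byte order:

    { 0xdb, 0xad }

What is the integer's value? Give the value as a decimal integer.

-21029

Little-endian: lowest address holds the least-significant byte.
Reassemble most-significant byte first: AD DB → 0xADDB.
Top bit is set, so as a signed 16-bit value this is 0xADDB − 2^16 = -21029.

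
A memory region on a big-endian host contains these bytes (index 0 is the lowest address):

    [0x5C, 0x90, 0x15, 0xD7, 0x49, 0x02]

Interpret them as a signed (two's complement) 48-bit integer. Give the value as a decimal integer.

101773911476482

In big-endian order the high byte comes first in memory.
The bytes are already most-significant first: 0x5C9015D74902.
0x5C9015D74902 = 101773911476482.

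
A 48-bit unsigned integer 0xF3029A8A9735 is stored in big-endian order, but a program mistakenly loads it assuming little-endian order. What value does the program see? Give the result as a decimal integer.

58924981682931

Stored big-endian, the bytes at ascending addresses are F3 02 9A 8A 97 35.
Read back as little-endian, the first byte is least significant, giving 0x35978A9A02F3.
0x35978A9A02F3 = 58924981682931.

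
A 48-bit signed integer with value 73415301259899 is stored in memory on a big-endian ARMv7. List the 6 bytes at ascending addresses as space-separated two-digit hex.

42 C5 54 F3 E2 7B

73415301259899 in hexadecimal, padded to 48 bits, is 0x42C554F3E27B.
Split into bytes (most-significant first): 42 C5 54 F3 E2 7B.
Big-endian stores the most-significant byte at the lowest address.
So the memory order matches the most-significant-first order: 42 C5 54 F3 E2 7B.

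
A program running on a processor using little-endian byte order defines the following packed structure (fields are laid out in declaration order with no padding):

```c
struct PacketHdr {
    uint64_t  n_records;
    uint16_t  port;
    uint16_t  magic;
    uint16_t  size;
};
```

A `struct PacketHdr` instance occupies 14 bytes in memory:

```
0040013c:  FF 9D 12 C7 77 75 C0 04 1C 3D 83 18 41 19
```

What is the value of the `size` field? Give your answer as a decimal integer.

6465

`size` follows `n_records` (8 B), `port` (2 B), `magic` (2 B), so it starts at offset 8 + 2 + 2 = 12 and occupies 2 bytes.
Bytes at offsets 12..13: 41 19.
Little-endian stores the least-significant byte at the lowest address.
Reassemble most-significant byte first: 19 41 → 0x1941.
0x1941 = 6465.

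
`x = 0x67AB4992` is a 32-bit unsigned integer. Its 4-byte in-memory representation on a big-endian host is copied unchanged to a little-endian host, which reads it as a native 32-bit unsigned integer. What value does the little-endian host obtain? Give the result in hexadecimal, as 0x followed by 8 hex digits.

Stored big-endian, the bytes at ascending addresses are 67 AB 49 92.
Read back as little-endian, the first byte is least significant, giving 0x9249AB67.

0x9249AB67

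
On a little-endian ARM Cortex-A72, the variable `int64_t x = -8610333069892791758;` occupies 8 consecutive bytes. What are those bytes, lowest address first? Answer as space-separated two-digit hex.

32 D2 3D 43 B1 F3 81 88

Two's complement of -8610333069892791758 in 64 bits: 8610333069892791758 = 0x777E0C4EBCC22DCE; invert → 0x8881F3B1433DD231; add 1 → 0x8881F3B1433DD232.
Split into bytes (most-significant first): 88 81 F3 B1 43 3D D2 32.
Little-endian: lowest address holds the least-significant byte.
So at ascending addresses the bytes are 32 D2 3D 43 B1 F3 81 88.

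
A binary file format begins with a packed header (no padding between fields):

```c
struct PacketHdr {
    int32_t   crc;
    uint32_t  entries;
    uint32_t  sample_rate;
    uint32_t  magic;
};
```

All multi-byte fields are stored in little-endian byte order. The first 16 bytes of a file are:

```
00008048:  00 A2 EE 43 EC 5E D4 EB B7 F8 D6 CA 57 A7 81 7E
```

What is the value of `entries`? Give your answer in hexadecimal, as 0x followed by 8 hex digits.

`entries` follows `crc` (4 bytes), so it starts at byte offset 4 and occupies 4 bytes.
Bytes at offsets 4..7: EC 5E D4 EB.
In little-endian order the low byte comes first in memory.
Reassemble most-significant byte first: EB D4 5E EC → 0xEBD45EEC.

0xEBD45EEC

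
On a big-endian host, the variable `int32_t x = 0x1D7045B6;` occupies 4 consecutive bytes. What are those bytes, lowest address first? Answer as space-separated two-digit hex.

1D 70 45 B6

Split into bytes (most-significant first): 1D 70 45 B6.
Big-endian stores the most-significant byte at the lowest address.
So the memory order matches the most-significant-first order: 1D 70 45 B6.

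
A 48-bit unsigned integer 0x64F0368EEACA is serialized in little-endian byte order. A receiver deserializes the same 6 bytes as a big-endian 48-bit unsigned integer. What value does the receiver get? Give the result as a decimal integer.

Stored little-endian, the bytes at ascending addresses are CA EA 8E 36 F0 64.
Read back as big-endian, the last byte is least significant, giving 0xCAEA8E36F064.
0xCAEA8E36F064 = 223108757123172.

223108757123172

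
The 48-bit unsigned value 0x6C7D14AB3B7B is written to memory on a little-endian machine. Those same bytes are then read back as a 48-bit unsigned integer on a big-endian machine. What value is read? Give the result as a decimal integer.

Stored little-endian, the bytes at ascending addresses are 7B 3B AB 14 7D 6C.
Read back as big-endian, the last byte is least significant, giving 0x7B3BAB147D6C.
0x7B3BAB147D6C = 135496203533676.

135496203533676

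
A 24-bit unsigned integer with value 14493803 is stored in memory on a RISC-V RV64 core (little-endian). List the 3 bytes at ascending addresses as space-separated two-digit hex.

6B 28 DD

14493803 in hexadecimal, padded to 24 bits, is 0xDD286B.
Split into bytes (most-significant first): DD 28 6B.
Little-endian stores the least-significant byte at the lowest address.
So at ascending addresses the bytes are 6B 28 DD.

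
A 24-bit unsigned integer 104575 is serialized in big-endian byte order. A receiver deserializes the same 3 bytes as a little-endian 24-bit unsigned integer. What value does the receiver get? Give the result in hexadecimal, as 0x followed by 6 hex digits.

0x7F9801

104575 in 24-bit hexadecimal is 0x01987F.
Stored big-endian, the bytes at ascending addresses are 01 98 7F.
Read back as little-endian, the first byte is least significant, giving 0x7F9801.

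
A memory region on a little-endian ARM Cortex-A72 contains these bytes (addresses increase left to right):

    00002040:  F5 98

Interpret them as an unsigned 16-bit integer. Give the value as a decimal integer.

39157

Little-endian stores the least-significant byte at the lowest address.
Reassemble most-significant byte first: 98 F5 → 0x98F5.
0x98F5 = 39157.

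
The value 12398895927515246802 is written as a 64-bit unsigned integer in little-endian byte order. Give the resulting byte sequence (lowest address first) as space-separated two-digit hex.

D2 70 95 66 27 BA 11 AC

12398895927515246802 in hexadecimal, padded to 64 bits, is 0xAC11BA27669570D2.
Split into bytes (most-significant first): AC 11 BA 27 66 95 70 D2.
Little-endian: lowest address holds the least-significant byte.
So at ascending addresses the bytes are D2 70 95 66 27 BA 11 AC.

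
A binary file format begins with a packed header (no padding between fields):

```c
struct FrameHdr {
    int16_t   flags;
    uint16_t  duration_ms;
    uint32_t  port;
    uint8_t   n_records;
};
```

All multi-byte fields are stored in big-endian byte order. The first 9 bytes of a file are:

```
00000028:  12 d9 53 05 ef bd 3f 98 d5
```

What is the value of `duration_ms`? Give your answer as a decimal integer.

`duration_ms` follows `flags` (2 bytes), so it starts at byte offset 2 and occupies 2 bytes.
Bytes at offsets 2..3: 53 05.
In big-endian order the high byte comes first in memory.
The bytes are already most-significant first: 0x5305.
0x5305 = 21253.

21253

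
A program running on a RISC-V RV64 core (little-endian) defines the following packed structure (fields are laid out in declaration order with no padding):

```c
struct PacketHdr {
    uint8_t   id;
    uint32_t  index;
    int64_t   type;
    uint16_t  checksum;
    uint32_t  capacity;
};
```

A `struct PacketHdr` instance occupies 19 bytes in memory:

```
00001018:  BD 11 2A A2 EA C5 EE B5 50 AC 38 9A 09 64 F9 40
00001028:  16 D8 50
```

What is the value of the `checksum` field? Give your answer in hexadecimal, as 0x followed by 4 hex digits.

`checksum` follows `id` (1 B), `index` (4 B), `type` (8 B), so it starts at offset 1 + 4 + 8 = 13 and occupies 2 bytes.
Bytes at offsets 13..14: 64 F9.
In little-endian order the low byte comes first in memory.
Reassemble most-significant byte first: F9 64 → 0xF964.

0xF964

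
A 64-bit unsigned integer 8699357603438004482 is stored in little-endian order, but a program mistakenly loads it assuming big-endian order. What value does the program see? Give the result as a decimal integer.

146653065566730872

8699357603438004482 in 64-bit hexadecimal is 0x78BA53A62F040902.
Stored little-endian, the bytes at ascending addresses are 02 09 04 2F A6 53 BA 78.
Read back as big-endian, the last byte is least significant, giving 0x0209042FA653BA78.
0x0209042FA653BA78 = 146653065566730872.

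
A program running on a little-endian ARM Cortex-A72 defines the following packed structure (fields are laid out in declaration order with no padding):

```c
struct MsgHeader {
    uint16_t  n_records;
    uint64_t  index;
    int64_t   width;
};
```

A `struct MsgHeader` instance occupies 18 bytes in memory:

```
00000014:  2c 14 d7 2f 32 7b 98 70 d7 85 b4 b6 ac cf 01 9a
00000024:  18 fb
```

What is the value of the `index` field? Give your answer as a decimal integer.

`index` follows `n_records` (2 bytes), so it starts at byte offset 2 and occupies 8 bytes.
Bytes at offsets 2..9: D7 2F 32 7B 98 70 D7 85.
Little-endian: lowest address holds the least-significant byte.
Reassemble most-significant byte first: 85 D7 70 98 7B 32 2F D7 → 0x85D770987B322FD7.
0x85D770987B322FD7 = 9644300927241433047.

9644300927241433047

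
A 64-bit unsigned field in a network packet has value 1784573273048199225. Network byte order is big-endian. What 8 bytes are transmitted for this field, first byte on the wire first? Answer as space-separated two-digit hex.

18 C4 13 EF CF B1 B0 39

1784573273048199225 in hexadecimal, padded to 64 bits, is 0x18C413EFCFB1B039.
Split into bytes (most-significant first): 18 C4 13 EF CF B1 B0 39.
Big-endian stores the most-significant byte at the lowest address.
So the memory order matches the most-significant-first order: 18 C4 13 EF CF B1 B0 39.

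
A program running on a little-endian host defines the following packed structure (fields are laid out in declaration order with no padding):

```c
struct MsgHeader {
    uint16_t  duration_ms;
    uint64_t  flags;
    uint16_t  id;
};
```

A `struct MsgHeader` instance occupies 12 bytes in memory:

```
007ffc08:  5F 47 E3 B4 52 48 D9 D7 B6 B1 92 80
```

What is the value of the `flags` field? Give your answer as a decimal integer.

`flags` follows `duration_ms` (2 bytes), so it starts at byte offset 2 and occupies 8 bytes.
Bytes at offsets 2..9: E3 B4 52 48 D9 D7 B6 B1.
In little-endian order the low byte comes first in memory.
Reassemble most-significant byte first: B1 B6 D7 D9 48 52 B4 E3 → 0xB1B6D7D94852B4E3.
0xB1B6D7D94852B4E3 = 12805659918695838947.

12805659918695838947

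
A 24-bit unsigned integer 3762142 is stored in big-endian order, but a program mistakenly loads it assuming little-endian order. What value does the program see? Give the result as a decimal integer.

14575417

3762142 in 24-bit hexadecimal is 0x3967DE.
Stored big-endian, the bytes at ascending addresses are 39 67 DE.
Read back as little-endian, the first byte is least significant, giving 0xDE6739.
0xDE6739 = 14575417.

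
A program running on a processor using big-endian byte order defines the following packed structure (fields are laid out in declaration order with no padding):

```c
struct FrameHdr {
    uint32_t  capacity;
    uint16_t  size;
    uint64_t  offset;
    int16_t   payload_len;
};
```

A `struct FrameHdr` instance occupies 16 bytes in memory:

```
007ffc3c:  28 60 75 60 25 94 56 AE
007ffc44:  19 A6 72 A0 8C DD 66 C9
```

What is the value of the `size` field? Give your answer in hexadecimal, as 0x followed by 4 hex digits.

0x2594

`size` follows `capacity` (4 bytes), so it starts at byte offset 4 and occupies 2 bytes.
Bytes at offsets 4..5: 25 94.
Big-endian stores the most-significant byte at the lowest address.
The bytes are already most-significant first: 0x2594.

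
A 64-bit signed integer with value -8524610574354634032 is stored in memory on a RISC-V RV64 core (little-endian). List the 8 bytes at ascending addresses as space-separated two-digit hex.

Two's complement of -8524610574354634032 in 64 bits: 8524610574354634032 = 0x764D8026ECF25530; invert → 0x89B27FD9130DAACF; add 1 → 0x89B27FD9130DAAD0.
Split into bytes (most-significant first): 89 B2 7F D9 13 0D AA D0.
Little-endian stores the least-significant byte at the lowest address.
So at ascending addresses the bytes are D0 AA 0D 13 D9 7F B2 89.

D0 AA 0D 13 D9 7F B2 89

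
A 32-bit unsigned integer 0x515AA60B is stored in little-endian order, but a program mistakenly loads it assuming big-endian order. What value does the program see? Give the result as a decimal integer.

195451473

Stored little-endian, the bytes at ascending addresses are 0B A6 5A 51.
Read back as big-endian, the last byte is least significant, giving 0x0BA65A51.
0x0BA65A51 = 195451473.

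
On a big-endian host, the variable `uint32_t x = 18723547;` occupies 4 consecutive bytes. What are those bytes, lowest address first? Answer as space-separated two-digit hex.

18723547 in hexadecimal, padded to 32 bits, is 0x011DB2DB.
Split into bytes (most-significant first): 01 1D B2 DB.
Big-endian: lowest address holds the most-significant byte.
So the memory order matches the most-significant-first order: 01 1D B2 DB.

01 1D B2 DB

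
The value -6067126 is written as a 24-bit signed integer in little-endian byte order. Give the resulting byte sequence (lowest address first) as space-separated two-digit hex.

4A 6C A3

Two's complement of -6067126 in 24 bits: 6067126 = 0x5C93B6; invert → 0xA36C49; add 1 → 0xA36C4A.
Split into bytes (most-significant first): A3 6C 4A.
In little-endian order the low byte comes first in memory.
So at ascending addresses the bytes are 4A 6C A3.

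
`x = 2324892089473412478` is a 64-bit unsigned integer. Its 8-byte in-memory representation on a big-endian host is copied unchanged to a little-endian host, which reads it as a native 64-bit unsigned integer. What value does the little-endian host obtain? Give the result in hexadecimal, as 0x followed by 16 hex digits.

2324892089473412478 in 64-bit hexadecimal is 0x2043AD099E2DAD7E.
Stored big-endian, the bytes at ascending addresses are 20 43 AD 09 9E 2D AD 7E.
Read back as little-endian, the first byte is least significant, giving 0x7EAD2D9E09AD4320.

0x7EAD2D9E09AD4320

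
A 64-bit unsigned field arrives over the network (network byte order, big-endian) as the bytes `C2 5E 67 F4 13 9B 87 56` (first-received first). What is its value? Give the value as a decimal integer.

14005746189167462230

In big-endian order the high byte comes first in memory.
The bytes are already most-significant first: 0xC25E67F4139B8756.
0xC25E67F4139B8756 = 14005746189167462230.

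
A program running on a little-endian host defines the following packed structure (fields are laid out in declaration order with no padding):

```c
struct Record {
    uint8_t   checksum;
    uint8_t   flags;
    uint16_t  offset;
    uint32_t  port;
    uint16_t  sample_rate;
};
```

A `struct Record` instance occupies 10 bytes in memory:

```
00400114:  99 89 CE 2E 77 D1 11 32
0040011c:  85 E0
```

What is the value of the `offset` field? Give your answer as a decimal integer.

`offset` follows `checksum` (1 B), `flags` (1 B), so it starts at offset 1 + 1 = 2 and occupies 2 bytes.
Bytes at offsets 2..3: CE 2E.
In little-endian order the low byte comes first in memory.
Reassemble most-significant byte first: 2E CE → 0x2ECE.
0x2ECE = 11982.

11982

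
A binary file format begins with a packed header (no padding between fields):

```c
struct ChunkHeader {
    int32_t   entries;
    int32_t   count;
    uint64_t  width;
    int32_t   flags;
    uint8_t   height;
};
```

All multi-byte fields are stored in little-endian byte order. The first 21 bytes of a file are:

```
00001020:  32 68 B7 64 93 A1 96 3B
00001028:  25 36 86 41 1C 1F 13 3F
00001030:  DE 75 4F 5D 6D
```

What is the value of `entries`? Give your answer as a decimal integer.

1689741362

`entries` is the first field, at byte offset 0, occupying 4 bytes.
Bytes at offsets 0..3: 32 68 B7 64.
Little-endian: lowest address holds the least-significant byte.
Reassemble most-significant byte first: 64 B7 68 32 → 0x64B76832.
0x64B76832 = 1689741362.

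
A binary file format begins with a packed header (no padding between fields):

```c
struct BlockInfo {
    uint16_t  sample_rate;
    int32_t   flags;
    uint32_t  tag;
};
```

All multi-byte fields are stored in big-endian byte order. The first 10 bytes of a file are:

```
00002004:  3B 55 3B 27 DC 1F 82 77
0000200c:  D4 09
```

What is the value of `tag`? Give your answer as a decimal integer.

`tag` follows `sample_rate` (2 B), `flags` (4 B), so it starts at offset 2 + 4 = 6 and occupies 4 bytes.
Bytes at offsets 6..9: 82 77 D4 09.
Big-endian stores the most-significant byte at the lowest address.
The bytes are already most-significant first: 0x8277D409.
0x8277D409 = 2188891145.

2188891145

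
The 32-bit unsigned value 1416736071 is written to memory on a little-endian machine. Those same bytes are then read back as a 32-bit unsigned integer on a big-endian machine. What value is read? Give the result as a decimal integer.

1416736071 in 32-bit hexadecimal is 0x5471AD47.
Stored little-endian, the bytes at ascending addresses are 47 AD 71 54.
Read back as big-endian, the last byte is least significant, giving 0x47AD7154.
0x47AD7154 = 1202549076.

1202549076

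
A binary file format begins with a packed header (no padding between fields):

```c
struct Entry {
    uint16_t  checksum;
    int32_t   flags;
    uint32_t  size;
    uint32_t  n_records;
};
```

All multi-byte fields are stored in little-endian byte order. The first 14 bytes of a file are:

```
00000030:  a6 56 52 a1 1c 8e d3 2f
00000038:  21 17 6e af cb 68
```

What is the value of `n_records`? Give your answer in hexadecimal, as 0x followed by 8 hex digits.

`n_records` follows `checksum` (2 B), `flags` (4 B), `size` (4 B), so it starts at offset 2 + 4 + 4 = 10 and occupies 4 bytes.
Bytes at offsets 10..13: 6E AF CB 68.
In little-endian order the low byte comes first in memory.
Reassemble most-significant byte first: 68 CB AF 6E → 0x68CBAF6E.

0x68CBAF6E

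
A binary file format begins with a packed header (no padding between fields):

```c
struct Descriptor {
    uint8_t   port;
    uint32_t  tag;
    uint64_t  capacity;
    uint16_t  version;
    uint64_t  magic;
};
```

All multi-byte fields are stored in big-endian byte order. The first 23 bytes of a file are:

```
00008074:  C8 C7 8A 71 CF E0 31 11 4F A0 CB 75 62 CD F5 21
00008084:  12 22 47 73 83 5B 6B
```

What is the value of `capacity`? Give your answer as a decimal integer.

`capacity` follows `port` (1 B), `tag` (4 B), so it starts at offset 1 + 4 = 5 and occupies 8 bytes.
Bytes at offsets 5..12: E0 31 11 4F A0 CB 75 62.
Big-endian stores the most-significant byte at the lowest address.
The bytes are already most-significant first: 0xE031114FA0CB7562.
0xE031114FA0CB7562 = 16154712372052456802.

16154712372052456802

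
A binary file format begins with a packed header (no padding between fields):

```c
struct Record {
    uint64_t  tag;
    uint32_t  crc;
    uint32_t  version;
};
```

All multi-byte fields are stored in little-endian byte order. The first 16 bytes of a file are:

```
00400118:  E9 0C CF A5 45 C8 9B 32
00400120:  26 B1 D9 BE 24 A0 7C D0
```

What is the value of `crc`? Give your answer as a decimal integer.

3201937702

`crc` follows `tag` (8 bytes), so it starts at byte offset 8 and occupies 4 bytes.
Bytes at offsets 8..11: 26 B1 D9 BE.
Little-endian: lowest address holds the least-significant byte.
Reassemble most-significant byte first: BE D9 B1 26 → 0xBED9B126.
0xBED9B126 = 3201937702.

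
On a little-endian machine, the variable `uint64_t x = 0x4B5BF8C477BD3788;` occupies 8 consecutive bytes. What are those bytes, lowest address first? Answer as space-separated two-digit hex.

88 37 BD 77 C4 F8 5B 4B

Split into bytes (most-significant first): 4B 5B F8 C4 77 BD 37 88.
Little-endian: lowest address holds the least-significant byte.
So at ascending addresses the bytes are 88 37 BD 77 C4 F8 5B 4B.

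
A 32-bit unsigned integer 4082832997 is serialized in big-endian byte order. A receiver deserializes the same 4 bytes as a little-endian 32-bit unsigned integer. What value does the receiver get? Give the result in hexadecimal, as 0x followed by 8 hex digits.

4082832997 in 32-bit hexadecimal is 0xF35B1665.
Stored big-endian, the bytes at ascending addresses are F3 5B 16 65.
Read back as little-endian, the first byte is least significant, giving 0x65165BF3.

0x65165BF3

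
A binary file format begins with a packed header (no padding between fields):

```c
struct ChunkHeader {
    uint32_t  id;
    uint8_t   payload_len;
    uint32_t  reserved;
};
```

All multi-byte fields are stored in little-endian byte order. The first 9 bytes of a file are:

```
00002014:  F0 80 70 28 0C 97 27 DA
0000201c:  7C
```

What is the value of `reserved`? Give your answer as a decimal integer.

2094671767

`reserved` follows `id` (4 B), `payload_len` (1 B), so it starts at offset 4 + 1 = 5 and occupies 4 bytes.
Bytes at offsets 5..8: 97 27 DA 7C.
In little-endian order the low byte comes first in memory.
Reassemble most-significant byte first: 7C DA 27 97 → 0x7CDA2797.
0x7CDA2797 = 2094671767.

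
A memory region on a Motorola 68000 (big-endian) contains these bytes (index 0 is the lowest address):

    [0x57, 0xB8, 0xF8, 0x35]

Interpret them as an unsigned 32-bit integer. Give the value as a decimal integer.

1471739957

Big-endian: lowest address holds the most-significant byte.
The bytes are already most-significant first: 0x57B8F835.
0x57B8F835 = 1471739957.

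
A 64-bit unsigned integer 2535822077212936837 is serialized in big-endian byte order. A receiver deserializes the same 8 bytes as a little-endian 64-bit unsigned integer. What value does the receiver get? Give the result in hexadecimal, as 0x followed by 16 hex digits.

2535822077212936837 in 64-bit hexadecimal is 0x23310CBE6DDECA85.
Stored big-endian, the bytes at ascending addresses are 23 31 0C BE 6D DE CA 85.
Read back as little-endian, the first byte is least significant, giving 0x85CADE6DBE0C3123.

0x85CADE6DBE0C3123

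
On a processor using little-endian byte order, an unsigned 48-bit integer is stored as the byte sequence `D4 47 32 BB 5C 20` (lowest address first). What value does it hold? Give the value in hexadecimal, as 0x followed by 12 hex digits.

0x205CBB3247D4

Little-endian: lowest address holds the least-significant byte.
Reassemble most-significant byte first: 20 5C BB 32 47 D4 → 0x205CBB3247D4.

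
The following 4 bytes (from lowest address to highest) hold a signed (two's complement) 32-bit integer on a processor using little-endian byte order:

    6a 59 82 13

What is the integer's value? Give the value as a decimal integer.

Little-endian: lowest address holds the least-significant byte.
Reassemble most-significant byte first: 13 82 59 6A → 0x1382596A.
0x1382596A = 327309674.

327309674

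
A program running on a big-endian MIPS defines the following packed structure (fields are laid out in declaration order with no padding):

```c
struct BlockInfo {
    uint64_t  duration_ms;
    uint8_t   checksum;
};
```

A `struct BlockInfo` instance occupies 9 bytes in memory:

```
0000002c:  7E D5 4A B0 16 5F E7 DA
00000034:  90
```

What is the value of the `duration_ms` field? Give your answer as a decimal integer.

`duration_ms` is the first field, at byte offset 0, occupying 8 bytes.
Bytes at offsets 0..7: 7E D5 4A B0 16 5F E7 DA.
In big-endian order the high byte comes first in memory.
The bytes are already most-significant first: 0x7ED54AB0165FE7DA.
0x7ED54AB0165FE7DA = 9139293138968373210.

9139293138968373210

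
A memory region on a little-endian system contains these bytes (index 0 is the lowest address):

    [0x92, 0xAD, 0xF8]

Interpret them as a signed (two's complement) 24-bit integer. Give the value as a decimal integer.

-479854

Little-endian: lowest address holds the least-significant byte.
Reassemble most-significant byte first: F8 AD 92 → 0xF8AD92.
Top bit is set, so as a signed 24-bit value this is 0xF8AD92 − 2^24 = -479854.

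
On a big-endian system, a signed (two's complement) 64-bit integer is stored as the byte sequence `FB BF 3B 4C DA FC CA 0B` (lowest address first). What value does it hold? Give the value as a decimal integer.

Big-endian: lowest address holds the most-significant byte.
The bytes are already most-significant first: 0xFBBF3B4CDAFCCA0B.
Top bit is set, so as a signed 64-bit value this is 0xFBBF3B4CDAFCCA0B − 2^64 = -306461048360351221.

-306461048360351221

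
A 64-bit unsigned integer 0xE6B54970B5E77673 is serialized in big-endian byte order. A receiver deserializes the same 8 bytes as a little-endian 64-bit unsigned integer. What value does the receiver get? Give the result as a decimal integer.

8320092128072545766

Stored big-endian, the bytes at ascending addresses are E6 B5 49 70 B5 E7 76 73.
Read back as little-endian, the first byte is least significant, giving 0x7376E7B57049B5E6.
0x7376E7B57049B5E6 = 8320092128072545766.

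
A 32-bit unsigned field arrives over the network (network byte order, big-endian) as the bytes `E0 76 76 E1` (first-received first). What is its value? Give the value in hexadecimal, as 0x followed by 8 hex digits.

In big-endian order the high byte comes first in memory.
The bytes are already most-significant first: 0xE07676E1.

0xE07676E1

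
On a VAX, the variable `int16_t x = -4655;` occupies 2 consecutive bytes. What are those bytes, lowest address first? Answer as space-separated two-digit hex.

D1 ED

Two's complement of -4655 in 16 bits: 4655 = 0x122F; invert → 0xEDD0; add 1 → 0xEDD1.
Split into bytes (most-significant first): ED D1.
Little-endian stores the least-significant byte at the lowest address.
So at ascending addresses the bytes are D1 ED.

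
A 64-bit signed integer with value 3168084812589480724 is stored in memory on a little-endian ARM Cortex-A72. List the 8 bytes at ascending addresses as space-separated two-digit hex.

3168084812589480724 in hexadecimal, padded to 64 bits, is 0x2BF74C5A10B4BB14.
Split into bytes (most-significant first): 2B F7 4C 5A 10 B4 BB 14.
In little-endian order the low byte comes first in memory.
So at ascending addresses the bytes are 14 BB B4 10 5A 4C F7 2B.

14 BB B4 10 5A 4C F7 2B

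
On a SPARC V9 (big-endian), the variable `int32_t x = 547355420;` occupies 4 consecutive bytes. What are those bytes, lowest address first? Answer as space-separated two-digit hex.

547355420 in hexadecimal, padded to 32 bits, is 0x209FFB1C.
Split into bytes (most-significant first): 20 9F FB 1C.
Big-endian stores the most-significant byte at the lowest address.
So the memory order matches the most-significant-first order: 20 9F FB 1C.

20 9F FB 1C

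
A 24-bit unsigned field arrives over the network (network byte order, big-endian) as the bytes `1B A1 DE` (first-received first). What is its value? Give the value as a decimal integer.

1810910

Big-endian stores the most-significant byte at the lowest address.
The bytes are already most-significant first: 0x1BA1DE.
0x1BA1DE = 1810910.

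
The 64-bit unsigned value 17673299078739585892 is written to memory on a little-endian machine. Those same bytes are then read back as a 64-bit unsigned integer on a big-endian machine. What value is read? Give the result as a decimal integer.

7272050050202289397

17673299078739585892 in 64-bit hexadecimal is 0xF5442BDFFD82EB64.
Stored little-endian, the bytes at ascending addresses are 64 EB 82 FD DF 2B 44 F5.
Read back as big-endian, the last byte is least significant, giving 0x64EB82FDDF2B44F5.
0x64EB82FDDF2B44F5 = 7272050050202289397.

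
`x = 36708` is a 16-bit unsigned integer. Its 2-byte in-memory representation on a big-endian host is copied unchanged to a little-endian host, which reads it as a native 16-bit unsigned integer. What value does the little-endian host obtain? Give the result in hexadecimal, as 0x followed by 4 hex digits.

0x648F

36708 in 16-bit hexadecimal is 0x8F64.
Stored big-endian, the bytes at ascending addresses are 8F 64.
Read back as little-endian, the first byte is least significant, giving 0x648F.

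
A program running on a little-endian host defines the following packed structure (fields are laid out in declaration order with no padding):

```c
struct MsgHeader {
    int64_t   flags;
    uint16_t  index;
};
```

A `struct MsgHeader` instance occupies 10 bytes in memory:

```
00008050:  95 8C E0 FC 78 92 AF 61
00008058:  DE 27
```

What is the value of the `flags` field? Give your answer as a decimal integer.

`flags` is the first field, at byte offset 0, occupying 8 bytes.
Bytes at offsets 0..7: 95 8C E0 FC 78 92 AF 61.
Little-endian: lowest address holds the least-significant byte.
Reassemble most-significant byte first: 61 AF 92 78 FC E0 8C 95 → 0x61AF9278FCE08C95.
0x61AF9278FCE08C95 = 7039005790939679893.

7039005790939679893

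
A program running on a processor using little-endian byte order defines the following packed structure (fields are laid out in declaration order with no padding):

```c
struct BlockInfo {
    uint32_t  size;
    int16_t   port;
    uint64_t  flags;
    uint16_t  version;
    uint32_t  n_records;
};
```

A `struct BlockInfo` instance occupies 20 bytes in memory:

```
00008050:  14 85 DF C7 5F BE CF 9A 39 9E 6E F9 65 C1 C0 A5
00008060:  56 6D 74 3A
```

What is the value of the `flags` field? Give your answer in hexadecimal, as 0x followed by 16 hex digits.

0xC165F96E9E399ACF

`flags` follows `size` (4 B), `port` (2 B), so it starts at offset 4 + 2 = 6 and occupies 8 bytes.
Bytes at offsets 6..13: CF 9A 39 9E 6E F9 65 C1.
In little-endian order the low byte comes first in memory.
Reassemble most-significant byte first: C1 65 F9 6E 9E 39 9A CF → 0xC165F96E9E399ACF.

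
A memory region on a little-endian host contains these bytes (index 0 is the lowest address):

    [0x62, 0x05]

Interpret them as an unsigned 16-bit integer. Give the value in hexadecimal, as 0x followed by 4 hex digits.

0x0562

Little-endian: lowest address holds the least-significant byte.
Reassemble most-significant byte first: 05 62 → 0x0562.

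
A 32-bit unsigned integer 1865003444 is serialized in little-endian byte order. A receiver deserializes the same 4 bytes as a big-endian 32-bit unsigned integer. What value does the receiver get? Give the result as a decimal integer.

3031509359

1865003444 in 32-bit hexadecimal is 0x6F29B1B4.
Stored little-endian, the bytes at ascending addresses are B4 B1 29 6F.
Read back as big-endian, the last byte is least significant, giving 0xB4B1296F.
0xB4B1296F = 3031509359.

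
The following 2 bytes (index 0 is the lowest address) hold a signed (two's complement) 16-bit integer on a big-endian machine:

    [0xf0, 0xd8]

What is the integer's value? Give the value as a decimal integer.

-3880

Big-endian stores the most-significant byte at the lowest address.
The bytes are already most-significant first: 0xF0D8.
Top bit is set, so as a signed 16-bit value this is 0xF0D8 − 2^16 = -3880.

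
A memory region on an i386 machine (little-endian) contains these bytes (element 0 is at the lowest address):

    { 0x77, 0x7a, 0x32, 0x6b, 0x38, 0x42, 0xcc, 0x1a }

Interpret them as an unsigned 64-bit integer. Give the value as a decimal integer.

In little-endian order the low byte comes first in memory.
Reassemble most-significant byte first: 1A CC 42 38 6B 32 7A 77 → 0x1ACC42386B327A77.
0x1ACC42386B327A77 = 1930991150319172215.

1930991150319172215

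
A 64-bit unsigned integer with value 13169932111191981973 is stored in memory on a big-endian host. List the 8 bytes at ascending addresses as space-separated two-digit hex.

B6 C4 FF 7A 53 9B BF 95

13169932111191981973 in hexadecimal, padded to 64 bits, is 0xB6C4FF7A539BBF95.
Split into bytes (most-significant first): B6 C4 FF 7A 53 9B BF 95.
Big-endian stores the most-significant byte at the lowest address.
So the memory order matches the most-significant-first order: B6 C4 FF 7A 53 9B BF 95.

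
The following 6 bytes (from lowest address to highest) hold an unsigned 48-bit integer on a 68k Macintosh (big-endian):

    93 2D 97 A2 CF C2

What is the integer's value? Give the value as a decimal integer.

In big-endian order the high byte comes first in memory.
The bytes are already most-significant first: 0x932D97A2CFC2.
0x932D97A2CFC2 = 161824026841026.

161824026841026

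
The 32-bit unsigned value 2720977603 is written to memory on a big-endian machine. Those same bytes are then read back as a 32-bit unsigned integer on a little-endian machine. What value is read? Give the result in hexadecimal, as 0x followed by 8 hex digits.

2720977603 in 32-bit hexadecimal is 0xA22ED2C3.
Stored big-endian, the bytes at ascending addresses are A2 2E D2 C3.
Read back as little-endian, the first byte is least significant, giving 0xC3D22EA2.

0xC3D22EA2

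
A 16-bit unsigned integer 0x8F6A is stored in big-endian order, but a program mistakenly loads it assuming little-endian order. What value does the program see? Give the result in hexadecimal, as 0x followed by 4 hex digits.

0x6A8F

Stored big-endian, the bytes at ascending addresses are 8F 6A.
Read back as little-endian, the first byte is least significant, giving 0x6A8F.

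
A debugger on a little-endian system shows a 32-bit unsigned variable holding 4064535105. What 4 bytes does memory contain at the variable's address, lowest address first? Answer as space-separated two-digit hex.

4064535105 in hexadecimal, padded to 32 bits, is 0xF243E241.
Split into bytes (most-significant first): F2 43 E2 41.
In little-endian order the low byte comes first in memory.
So at ascending addresses the bytes are 41 E2 43 F2.

41 E2 43 F2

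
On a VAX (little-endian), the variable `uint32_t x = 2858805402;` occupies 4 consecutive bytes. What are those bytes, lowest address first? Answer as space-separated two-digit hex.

2858805402 in hexadecimal, padded to 32 bits, is 0xAA65E89A.
Split into bytes (most-significant first): AA 65 E8 9A.
Little-endian: lowest address holds the least-significant byte.
So at ascending addresses the bytes are 9A E8 65 AA.

9A E8 65 AA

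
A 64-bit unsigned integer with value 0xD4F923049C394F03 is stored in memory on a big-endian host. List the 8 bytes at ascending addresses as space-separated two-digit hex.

D4 F9 23 04 9C 39 4F 03

Split into bytes (most-significant first): D4 F9 23 04 9C 39 4F 03.
Big-endian stores the most-significant byte at the lowest address.
So the memory order matches the most-significant-first order: D4 F9 23 04 9C 39 4F 03.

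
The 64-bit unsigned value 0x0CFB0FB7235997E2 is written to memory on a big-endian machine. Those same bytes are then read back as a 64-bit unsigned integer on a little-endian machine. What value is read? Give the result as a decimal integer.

16327616983985027852

Stored big-endian, the bytes at ascending addresses are 0C FB 0F B7 23 59 97 E2.
Read back as little-endian, the first byte is least significant, giving 0xE2975923B70FFB0C.
0xE2975923B70FFB0C = 16327616983985027852.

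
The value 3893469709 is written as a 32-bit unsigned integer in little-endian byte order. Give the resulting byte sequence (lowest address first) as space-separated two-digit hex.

3893469709 in hexadecimal, padded to 32 bits, is 0xE811A20D.
Split into bytes (most-significant first): E8 11 A2 0D.
Little-endian stores the least-significant byte at the lowest address.
So at ascending addresses the bytes are 0D A2 11 E8.

0D A2 11 E8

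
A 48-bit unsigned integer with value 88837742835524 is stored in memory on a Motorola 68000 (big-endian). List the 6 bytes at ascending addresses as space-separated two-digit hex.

50 CC 26 1A B7 44

88837742835524 in hexadecimal, padded to 48 bits, is 0x50CC261AB744.
Split into bytes (most-significant first): 50 CC 26 1A B7 44.
Big-endian: lowest address holds the most-significant byte.
So the memory order matches the most-significant-first order: 50 CC 26 1A B7 44.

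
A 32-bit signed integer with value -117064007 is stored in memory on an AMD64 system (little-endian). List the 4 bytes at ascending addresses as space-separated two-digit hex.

B9 BE 05 F9

Two's complement of -117064007 in 32 bits: 117064007 = 0x06FA4147; invert → 0xF905BEB8; add 1 → 0xF905BEB9.
Split into bytes (most-significant first): F9 05 BE B9.
Little-endian stores the least-significant byte at the lowest address.
So at ascending addresses the bytes are B9 BE 05 F9.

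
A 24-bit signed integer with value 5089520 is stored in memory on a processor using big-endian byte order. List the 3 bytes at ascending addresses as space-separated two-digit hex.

5089520 in hexadecimal, padded to 24 bits, is 0x4DA8F0.
Split into bytes (most-significant first): 4D A8 F0.
In big-endian order the high byte comes first in memory.
So the memory order matches the most-significant-first order: 4D A8 F0.

4D A8 F0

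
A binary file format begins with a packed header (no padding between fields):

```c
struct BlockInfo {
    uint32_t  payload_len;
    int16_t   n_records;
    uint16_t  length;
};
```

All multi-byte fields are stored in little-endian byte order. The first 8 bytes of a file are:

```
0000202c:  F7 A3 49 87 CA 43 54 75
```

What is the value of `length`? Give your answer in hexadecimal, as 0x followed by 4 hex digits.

`length` follows `payload_len` (4 B), `n_records` (2 B), so it starts at offset 4 + 2 = 6 and occupies 2 bytes.
Bytes at offsets 6..7: 54 75.
Little-endian: lowest address holds the least-significant byte.
Reassemble most-significant byte first: 75 54 → 0x7554.

0x7554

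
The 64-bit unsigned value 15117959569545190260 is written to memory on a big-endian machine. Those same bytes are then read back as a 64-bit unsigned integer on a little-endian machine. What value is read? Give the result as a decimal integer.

8384424114009984465

15117959569545190260 in 64-bit hexadecimal is 0xD1CDC8214F755B74.
Stored big-endian, the bytes at ascending addresses are D1 CD C8 21 4F 75 5B 74.
Read back as little-endian, the first byte is least significant, giving 0x745B754F21C8CDD1.
0x745B754F21C8CDD1 = 8384424114009984465.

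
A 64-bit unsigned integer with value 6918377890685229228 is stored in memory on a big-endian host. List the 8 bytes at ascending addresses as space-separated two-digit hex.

60 03 04 09 54 35 98 AC

6918377890685229228 in hexadecimal, padded to 64 bits, is 0x60030409543598AC.
Split into bytes (most-significant first): 60 03 04 09 54 35 98 AC.
In big-endian order the high byte comes first in memory.
So the memory order matches the most-significant-first order: 60 03 04 09 54 35 98 AC.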